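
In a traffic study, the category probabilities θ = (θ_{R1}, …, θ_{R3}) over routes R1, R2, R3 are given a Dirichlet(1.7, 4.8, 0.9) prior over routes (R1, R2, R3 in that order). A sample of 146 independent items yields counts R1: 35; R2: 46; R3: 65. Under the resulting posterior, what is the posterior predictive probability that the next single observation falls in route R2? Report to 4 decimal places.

The Dirichlet prior is conjugate to the Multinomial likelihood: each posterior αⱼ = prior αⱼ + observed count nⱼ.
Posterior concentration: (36.7, 50.8, 65.9), total = 153.4.
P(next = R2 | data) = α_{R2}/Σα = 0.3312.

0.3312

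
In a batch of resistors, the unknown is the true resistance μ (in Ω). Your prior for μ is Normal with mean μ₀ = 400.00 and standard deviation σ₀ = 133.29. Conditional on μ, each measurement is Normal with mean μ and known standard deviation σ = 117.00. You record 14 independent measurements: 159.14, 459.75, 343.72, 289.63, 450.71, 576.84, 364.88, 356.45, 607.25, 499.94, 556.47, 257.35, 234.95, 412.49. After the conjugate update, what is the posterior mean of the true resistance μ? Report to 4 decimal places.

For Normal data with known variance σ², a Normal(μ₀, σ₀²) prior on μ is conjugate. Posterior precision = 1/σ₀² + n/σ²; posterior mean is the precision-weighted average of μ₀ and x̄.
Σxᵢ = 159.14 + 459.75 + 343.72 + 289.63 + 450.71 + 576.84 + 364.88 + 356.45 + 607.25 + 499.94 + 556.47 + 257.35 + 234.95 + 412.49 = 5569.57, so n·x̄ = 5569.57.
σ₀² = 133.29² = 17766.2241, σ² = 117.00² = 13689; σ² + n·σ₀² = 13689 + 14·17766.2241 = 262416.1374.
Posterior mean = (μ₀/σ₀² + n·x̄/σ²)/(1/σ₀² + n/σ²) = (σ²·μ₀ + σ₀²·n·x̄)/(σ² + n·σ₀²) = (13689·400.00 + 17766.2241·5569.57)/262416.1374 = 104425828.760637/262416.1374 = 397.9398.

397.9398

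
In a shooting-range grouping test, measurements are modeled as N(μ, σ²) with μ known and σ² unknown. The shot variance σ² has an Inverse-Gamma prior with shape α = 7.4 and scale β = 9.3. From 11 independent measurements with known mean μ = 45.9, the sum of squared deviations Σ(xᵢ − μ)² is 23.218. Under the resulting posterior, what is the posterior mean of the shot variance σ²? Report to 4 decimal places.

1.7571

With known mean μ and an Inverse-Gamma(α, β) prior on σ², the Normal likelihood is conjugate: posterior is Inv-Gamma(α + n/2, β + Σ(xᵢ−μ)²/2).
Posterior: Inv-Gamma(7.4 + 11/2, 9.3 + 23.218/2) = Inv-Gamma(12.90, 20.9090).
E[σ²|data] = β/(α−1) = 20.9090/11.90 = 1.7571.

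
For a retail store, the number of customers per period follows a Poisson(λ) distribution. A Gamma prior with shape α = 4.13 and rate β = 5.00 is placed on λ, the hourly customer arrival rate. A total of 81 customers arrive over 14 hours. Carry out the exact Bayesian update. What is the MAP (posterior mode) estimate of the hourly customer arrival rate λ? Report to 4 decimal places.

4.4279

With a Gamma(shape α, rate β) prior, the Poisson likelihood is conjugate: the posterior is Gamma(α + ΣXᵢ, β + n).
Posterior: Gamma(α+S, β+n) = Gamma(4.13+81, 5.00+14) = Gamma(85.13, 19.00).
Mode of Gamma(α,β) for α≥1 is (α−1)/β = 84.13/19.00 = 4.4279.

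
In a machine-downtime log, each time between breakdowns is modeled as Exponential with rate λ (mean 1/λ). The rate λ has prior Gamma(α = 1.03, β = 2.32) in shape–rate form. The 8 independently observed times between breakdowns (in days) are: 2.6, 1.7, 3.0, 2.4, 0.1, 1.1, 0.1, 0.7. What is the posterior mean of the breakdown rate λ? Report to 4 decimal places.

With a Gamma(shape α, rate β) prior on the exponential rate λ, the posterior after n observations with total T = Σxᵢ is Gamma(α+n, β+T).
Sum of observations T = 11.7 days; n = 8.
Posterior: Gamma(1.03+8, 2.32+11.7) = Gamma(9.03, 14.02).
Posterior mean of λ = α/β = 9.03/14.02 = 0.6441.

0.6441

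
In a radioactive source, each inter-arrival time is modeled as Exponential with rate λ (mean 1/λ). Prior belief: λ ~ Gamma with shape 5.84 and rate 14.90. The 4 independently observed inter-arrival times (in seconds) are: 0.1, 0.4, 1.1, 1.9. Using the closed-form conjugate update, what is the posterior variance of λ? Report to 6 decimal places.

With a Gamma(shape α, rate β) prior on the exponential rate λ, the posterior after n observations with total T = Σxᵢ is Gamma(α+n, β+T).
Sum of observations T = 3.5 seconds; n = 4.
Posterior: Gamma(5.84+4, 14.90+3.5) = Gamma(9.84, 18.40).
Var = α/β² = 0.029064.

0.029064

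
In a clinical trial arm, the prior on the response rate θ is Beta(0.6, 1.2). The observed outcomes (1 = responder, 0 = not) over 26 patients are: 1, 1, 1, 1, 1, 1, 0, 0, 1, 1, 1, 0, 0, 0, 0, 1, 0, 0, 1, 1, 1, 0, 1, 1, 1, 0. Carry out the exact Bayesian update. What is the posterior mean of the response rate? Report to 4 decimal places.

The Beta prior is conjugate to a Binomial/Bernoulli likelihood; the update adds successes to α and failures to β.
Posterior: Beta(α+k, β+n−k) = Beta(0.6+16, 1.2+10) = Beta(16.6, 11.2).
Posterior mean = α/(α+β) = 16.6/27.8 = 0.5971.

0.5971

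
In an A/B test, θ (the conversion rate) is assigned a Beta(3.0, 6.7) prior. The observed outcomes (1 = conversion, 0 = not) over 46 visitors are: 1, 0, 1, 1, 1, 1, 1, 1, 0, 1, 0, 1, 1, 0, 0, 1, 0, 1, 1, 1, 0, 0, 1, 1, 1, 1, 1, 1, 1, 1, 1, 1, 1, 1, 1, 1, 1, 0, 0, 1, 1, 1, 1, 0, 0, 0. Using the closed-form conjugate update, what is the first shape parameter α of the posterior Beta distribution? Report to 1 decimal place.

36.0

The Beta prior is conjugate to a Binomial/Bernoulli likelihood; the update adds successes to α and failures to β.
Posterior: Beta(α+k, β+n−k) = Beta(3.0+33, 6.7+13) = Beta(36.0, 19.7).
Posterior α = 36.0.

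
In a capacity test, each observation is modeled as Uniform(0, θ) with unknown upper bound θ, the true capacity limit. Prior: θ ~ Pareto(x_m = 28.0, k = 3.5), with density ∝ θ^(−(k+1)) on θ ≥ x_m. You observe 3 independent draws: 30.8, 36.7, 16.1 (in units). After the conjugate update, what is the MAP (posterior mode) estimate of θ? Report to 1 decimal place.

A Pareto(scale x_m, shape k) prior on the upper bound θ of Uniform(0, θ) is conjugate: posterior is Pareto(max(x_m, max xᵢ), k + n).
Sample maximum = 36.7; prior scale x_m = 28.0 → posterior scale = max = 36.7.
Posterior shape = 3.5 + 3 = 6.5.
The Pareto density is decreasing on [x_m, ∞), so the mode is x_m = 36.7.

36.7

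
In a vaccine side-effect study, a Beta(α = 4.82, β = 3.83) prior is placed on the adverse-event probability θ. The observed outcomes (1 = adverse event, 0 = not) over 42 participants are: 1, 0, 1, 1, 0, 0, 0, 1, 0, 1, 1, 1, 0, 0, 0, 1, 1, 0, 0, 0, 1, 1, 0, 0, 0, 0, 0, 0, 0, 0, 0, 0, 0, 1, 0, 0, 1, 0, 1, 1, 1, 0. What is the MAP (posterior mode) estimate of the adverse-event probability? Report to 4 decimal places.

The Beta prior is conjugate to a Binomial/Bernoulli likelihood; the update adds successes to α and failures to β.
Posterior: Beta(α+k, β+n−k) = Beta(4.82+16, 3.83+26) = Beta(20.82, 29.83).
Mode of Beta(a,b) for a,b>1 is (a−1)/(a+b−2) = 19.82/48.65 = 0.4074.

0.4074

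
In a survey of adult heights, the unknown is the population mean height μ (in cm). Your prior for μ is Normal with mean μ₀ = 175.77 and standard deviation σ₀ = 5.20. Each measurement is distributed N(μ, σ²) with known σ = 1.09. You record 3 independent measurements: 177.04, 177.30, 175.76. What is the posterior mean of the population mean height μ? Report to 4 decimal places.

For Normal data with known variance σ², a Normal(μ₀, σ₀²) prior on μ is conjugate. Posterior precision = 1/σ₀² + n/σ²; posterior mean is the precision-weighted average of μ₀ and x̄.
Σxᵢ = 177.04 + 177.30 + 175.76 = 530.1, so n·x̄ = 530.1.
σ₀² = 5.20² = 27.04, σ² = 1.09² = 1.1881; σ² + n·σ₀² = 1.1881 + 3·27.04 = 82.3081.
Posterior mean = (μ₀/σ₀² + n·x̄/σ²)/(1/σ₀² + n/σ²) = (σ²·μ₀ + σ₀²·n·x̄)/(σ² + n·σ₀²) = (1.1881·175.77 + 27.04·530.1)/82.3081 = 14542.736337/82.3081 = 176.6866.

176.6866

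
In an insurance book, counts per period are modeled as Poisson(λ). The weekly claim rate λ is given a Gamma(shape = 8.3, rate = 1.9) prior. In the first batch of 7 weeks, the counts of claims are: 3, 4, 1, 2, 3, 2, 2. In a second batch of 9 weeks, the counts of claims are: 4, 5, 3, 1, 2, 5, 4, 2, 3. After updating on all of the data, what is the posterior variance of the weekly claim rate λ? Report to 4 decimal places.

0.1695

With a Gamma(shape α, rate β) prior, the Poisson likelihood is conjugate: the posterior is Gamma(α + ΣXᵢ, β + n).
Batch 1: sum of counts S = 17 over n = 7 weeks.
After batch 1: Gamma(α+S, β+n) = Gamma(8.3+17, 1.9+7) = Gamma(25.3, 8.9).
Batch 2: sum of counts S = 29 over n = 9 weeks.
After batch 2: Gamma(α+S, β+n) = Gamma(25.3+29, 8.9+9) = Gamma(54.3, 17.9).
Var = α/β² = 54.3/17.9² = 0.1695.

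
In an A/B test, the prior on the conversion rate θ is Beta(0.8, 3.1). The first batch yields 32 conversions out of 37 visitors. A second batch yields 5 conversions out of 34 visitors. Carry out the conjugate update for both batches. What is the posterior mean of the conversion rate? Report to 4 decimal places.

0.5047

The Beta prior is conjugate to a Binomial/Bernoulli likelihood; the update adds successes to α and failures to β.
After batch 1: Beta(0.8+32, 3.1+5) = Beta(32.8, 8.1).
After batch 2: Beta(32.8+5, 8.1+29) = Beta(37.8, 37.1).
Posterior mean = α/(α+β) = 37.8/74.9 = 0.5047.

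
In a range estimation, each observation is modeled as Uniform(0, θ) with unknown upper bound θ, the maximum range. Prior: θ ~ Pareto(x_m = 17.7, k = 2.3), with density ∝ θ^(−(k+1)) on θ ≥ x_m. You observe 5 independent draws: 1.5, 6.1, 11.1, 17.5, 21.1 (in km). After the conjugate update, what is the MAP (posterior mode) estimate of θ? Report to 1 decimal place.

21.1

A Pareto(scale x_m, shape k) prior on the upper bound θ of Uniform(0, θ) is conjugate: posterior is Pareto(max(x_m, max xᵢ), k + n).
Sample maximum = 21.1; prior scale x_m = 17.7 → posterior scale = max = 21.1.
Posterior shape = 2.3 + 5 = 7.3.
The Pareto density is decreasing on [x_m, ∞), so the mode is x_m = 21.1.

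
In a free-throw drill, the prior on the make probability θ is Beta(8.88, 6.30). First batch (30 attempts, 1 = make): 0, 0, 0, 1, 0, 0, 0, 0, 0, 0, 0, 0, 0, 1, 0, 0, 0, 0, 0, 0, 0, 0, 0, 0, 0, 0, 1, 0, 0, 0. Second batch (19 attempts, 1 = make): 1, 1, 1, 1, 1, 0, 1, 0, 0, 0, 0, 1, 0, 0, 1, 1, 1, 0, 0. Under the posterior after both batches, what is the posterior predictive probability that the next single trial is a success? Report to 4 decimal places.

0.3409

The Beta prior is conjugate to a Binomial/Bernoulli likelihood; the update adds successes to α and failures to β.
After batch 1: Beta(8.88+3, 6.30+27) = Beta(11.88, 33.30).
After batch 2: Beta(11.88+10, 33.30+9) = Beta(21.88, 42.30).
For a single future Bernoulli trial, P(success | data) = α/(α+β) = 0.3409.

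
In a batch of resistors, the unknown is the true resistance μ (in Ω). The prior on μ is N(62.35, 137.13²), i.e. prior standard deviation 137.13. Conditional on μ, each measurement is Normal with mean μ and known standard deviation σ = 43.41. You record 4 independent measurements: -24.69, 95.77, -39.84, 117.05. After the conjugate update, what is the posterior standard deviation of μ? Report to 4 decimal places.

For Normal data with known variance σ², a Normal(μ₀, σ₀²) prior on μ is conjugate. Posterior precision = 1/σ₀² + n/σ²; posterior mean is the precision-weighted average of μ₀ and x̄.
σ₀² = 137.13² = 18804.6369, σ² = 43.41² = 1884.4281; σ² + n·σ₀² = 1884.4281 + 4·18804.6369 = 77102.9757.
Posterior precision = 1/σ₀² + n/σ² = 1/18804.6369 + 4/1884.4281 = (σ² + n·σ₀²)/(σ₀²σ²) = 77102.9757/(18804.6369·1884.4281); posterior variance σₙ² = σ₀²σ²/(σ² + n·σ₀²) = 18804.6369·1884.4281/77102.9757 = 459.592978.
Posterior SD = √σₙ² = √(18804.6369·1884.4281/77102.9757) = 21.4381.

21.4381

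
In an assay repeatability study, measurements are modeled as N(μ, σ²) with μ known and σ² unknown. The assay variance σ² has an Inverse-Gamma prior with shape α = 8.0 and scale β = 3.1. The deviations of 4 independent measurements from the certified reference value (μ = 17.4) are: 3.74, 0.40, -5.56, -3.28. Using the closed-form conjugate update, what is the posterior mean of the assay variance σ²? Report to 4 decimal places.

3.4455

With known mean μ and an Inverse-Gamma(α, β) prior on σ², the Normal likelihood is conjugate: posterior is Inv-Gamma(α + n/2, β + Σ(xᵢ−μ)²/2).
Σ(xᵢ−μ)² = (3.74)² + (0.40)² + (-5.56)² + (-3.28)² = 55.8196.
Posterior: Inv-Gamma(8.0 + 4/2, 3.1 + 55.8196/2) = Inv-Gamma(10.00, 31.00980).
E[σ²|data] = β/(α−1) = 31.00980/9.00 = 3.4455.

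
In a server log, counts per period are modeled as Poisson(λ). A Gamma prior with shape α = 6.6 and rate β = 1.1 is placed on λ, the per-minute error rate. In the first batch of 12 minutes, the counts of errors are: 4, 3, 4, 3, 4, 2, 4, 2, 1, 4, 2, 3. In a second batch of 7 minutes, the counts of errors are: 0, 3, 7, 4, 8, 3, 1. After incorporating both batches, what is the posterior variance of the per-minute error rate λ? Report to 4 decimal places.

0.1698

With a Gamma(shape α, rate β) prior, the Poisson likelihood is conjugate: the posterior is Gamma(α + ΣXᵢ, β + n).
Batch 1: sum of counts S = 36 over n = 12 minutes.
After batch 1: Gamma(α+S, β+n) = Gamma(6.6+36, 1.1+12) = Gamma(42.6, 13.1).
Batch 2: sum of counts S = 26 over n = 7 minutes.
After batch 2: Gamma(α+S, β+n) = Gamma(42.6+26, 13.1+7) = Gamma(68.6, 20.1).
Var = α/β² = 68.6/20.1² = 0.1698.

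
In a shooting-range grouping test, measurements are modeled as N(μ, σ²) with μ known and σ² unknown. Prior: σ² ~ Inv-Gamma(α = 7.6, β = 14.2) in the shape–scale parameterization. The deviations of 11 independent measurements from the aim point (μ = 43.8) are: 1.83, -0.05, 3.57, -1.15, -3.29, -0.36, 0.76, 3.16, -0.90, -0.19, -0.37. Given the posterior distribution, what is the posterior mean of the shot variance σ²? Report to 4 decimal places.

2.8231

With known mean μ and an Inverse-Gamma(α, β) prior on σ², the Normal likelihood is conjugate: posterior is Inv-Gamma(α + n/2, β + Σ(xᵢ−μ)²/2).
Σ(xᵢ−μ)² = (1.83)² + (-0.05)² + (3.57)² + (-1.15)² + (-3.29)² + (-0.36)² + (0.76)² + (3.16)² + (-0.90)² + (-0.19)² + (-0.37)² = 39.9187.
Posterior: Inv-Gamma(7.6 + 11/2, 14.2 + 39.9187/2) = Inv-Gamma(13.10, 34.15935).
E[σ²|data] = β/(α−1) = 34.15935/12.10 = 2.8231.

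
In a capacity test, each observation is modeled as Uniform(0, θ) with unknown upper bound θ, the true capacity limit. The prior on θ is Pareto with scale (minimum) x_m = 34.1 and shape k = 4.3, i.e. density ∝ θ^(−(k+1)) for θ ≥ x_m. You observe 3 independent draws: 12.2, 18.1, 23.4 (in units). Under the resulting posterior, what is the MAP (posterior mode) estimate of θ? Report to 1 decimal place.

34.1

A Pareto(scale x_m, shape k) prior on the upper bound θ of Uniform(0, θ) is conjugate: posterior is Pareto(max(x_m, max xᵢ), k + n).
Sample maximum = 23.4; prior scale x_m = 34.1 → posterior scale = max = 34.1.
Posterior shape = 4.3 + 3 = 7.3.
The Pareto density is decreasing on [x_m, ∞), so the mode is x_m = 34.1.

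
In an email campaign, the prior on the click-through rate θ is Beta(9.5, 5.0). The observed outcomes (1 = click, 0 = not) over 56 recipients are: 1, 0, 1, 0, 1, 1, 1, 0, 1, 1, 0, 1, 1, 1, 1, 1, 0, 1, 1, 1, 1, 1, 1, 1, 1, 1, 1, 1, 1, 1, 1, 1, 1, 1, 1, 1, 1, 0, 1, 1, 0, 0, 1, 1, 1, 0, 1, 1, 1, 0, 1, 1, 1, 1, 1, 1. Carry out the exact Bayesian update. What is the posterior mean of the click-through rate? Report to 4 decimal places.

The Beta prior is conjugate to a Binomial/Bernoulli likelihood; the update adds successes to α and failures to β.
Posterior: Beta(α+k, β+n−k) = Beta(9.5+46, 5.0+10) = Beta(55.5, 15.0).
Posterior mean = α/(α+β) = 55.5/70.5 = 0.7872.

0.7872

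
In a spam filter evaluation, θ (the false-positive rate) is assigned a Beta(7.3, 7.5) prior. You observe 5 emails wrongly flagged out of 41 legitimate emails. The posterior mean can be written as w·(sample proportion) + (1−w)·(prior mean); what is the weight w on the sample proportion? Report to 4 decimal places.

0.7348

The Beta prior is conjugate to a Binomial/Bernoulli likelihood; the update adds successes to α and failures to β.
Posterior mean = (α₀+k)/(α₀+β₀+n) = [n/(α₀+β₀+n)]·(k/n) + [(α₀+β₀)/(α₀+β₀+n)]·α₀/(α₀+β₀), so only n and the prior enter the weight.
The weight on the data is w = n/(α₀+β₀+n) = 41/(7.3+7.5+41) = 41/55.8 = 0.7348.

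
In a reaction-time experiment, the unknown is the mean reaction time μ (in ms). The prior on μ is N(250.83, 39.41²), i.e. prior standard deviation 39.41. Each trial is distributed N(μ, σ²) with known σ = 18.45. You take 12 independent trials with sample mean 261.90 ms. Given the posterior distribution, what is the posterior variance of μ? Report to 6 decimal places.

27.858072

For Normal data with known variance σ², a Normal(μ₀, σ₀²) prior on μ is conjugate. Posterior precision = 1/σ₀² + n/σ²; posterior mean is the precision-weighted average of μ₀ and x̄.
σ₀² = 39.41² = 1553.1481, σ² = 18.45² = 340.4025; σ² + n·σ₀² = 340.4025 + 12·1553.1481 = 18978.1797.
Posterior precision = 1/σ₀² + n/σ² = 1/1553.1481 + 12/340.4025 = (σ² + n·σ₀²)/(σ₀²σ²) = 18978.1797/(1553.1481·340.4025); posterior variance σₙ² = σ₀²σ²/(σ² + n·σ₀²) = 1553.1481·340.4025/18978.1797 = 27.858072.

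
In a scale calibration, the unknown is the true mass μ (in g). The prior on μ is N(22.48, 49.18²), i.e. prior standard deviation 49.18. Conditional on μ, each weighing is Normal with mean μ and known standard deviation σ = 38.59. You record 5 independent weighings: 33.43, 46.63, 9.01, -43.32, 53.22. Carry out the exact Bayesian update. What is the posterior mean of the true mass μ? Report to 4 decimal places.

For Normal data with known variance σ², a Normal(μ₀, σ₀²) prior on μ is conjugate. Posterior precision = 1/σ₀² + n/σ²; posterior mean is the precision-weighted average of μ₀ and x̄.
Σxᵢ = 33.43 + 46.63 + 9.01 + (-43.32) + 53.22 = 98.97, so n·x̄ = 98.97.
σ₀² = 49.18² = 2418.6724, σ² = 38.59² = 1489.1881; σ² + n·σ₀² = 1489.1881 + 5·2418.6724 = 13582.5501.
Posterior mean = (μ₀/σ₀² + n·x̄/σ²)/(1/σ₀² + n/σ²) = (σ²·μ₀ + σ₀²·n·x̄)/(σ² + n·σ₀²) = (1489.1881·22.48 + 2418.6724·98.97)/13582.5501 = 272852.955916/13582.5501 = 20.0885.

20.0885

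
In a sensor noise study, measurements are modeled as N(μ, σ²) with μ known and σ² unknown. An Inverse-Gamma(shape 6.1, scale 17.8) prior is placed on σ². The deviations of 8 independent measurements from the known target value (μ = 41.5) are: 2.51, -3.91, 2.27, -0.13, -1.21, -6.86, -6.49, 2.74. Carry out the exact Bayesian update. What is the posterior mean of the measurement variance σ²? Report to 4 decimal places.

8.8192

With known mean μ and an Inverse-Gamma(α, β) prior on σ², the Normal likelihood is conjugate: posterior is Inv-Gamma(α + n/2, β + Σ(xᵢ−μ)²/2).
Σ(xᵢ−μ)² = (2.51)² + (-3.91)² + (2.27)² + (-0.13)² + (-1.21)² + (-6.86)² + (-6.49)² + (2.74)² = 124.9094.
Posterior: Inv-Gamma(6.1 + 8/2, 17.8 + 124.9094/2) = Inv-Gamma(10.10, 80.25470).
E[σ²|data] = β/(α−1) = 80.25470/9.10 = 8.8192.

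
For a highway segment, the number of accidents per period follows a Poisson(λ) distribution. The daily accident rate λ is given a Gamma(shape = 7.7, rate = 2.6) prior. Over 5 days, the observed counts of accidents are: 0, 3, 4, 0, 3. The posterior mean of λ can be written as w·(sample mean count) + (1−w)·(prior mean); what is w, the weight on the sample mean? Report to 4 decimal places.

0.6579

With a Gamma(shape α, rate β) prior, the Poisson likelihood is conjugate: the posterior is Gamma(α + ΣXᵢ, β + n).
Posterior mean = (α₀+S)/(β₀+n) = [n/(β₀+n)]·(S/n) + [β₀/(β₀+n)]·(α₀/β₀), so only n and β₀ enter the weight.
Weight on data w = n/(β₀+n) = 5/(2.6+5) = 5/7.6 = 0.6579.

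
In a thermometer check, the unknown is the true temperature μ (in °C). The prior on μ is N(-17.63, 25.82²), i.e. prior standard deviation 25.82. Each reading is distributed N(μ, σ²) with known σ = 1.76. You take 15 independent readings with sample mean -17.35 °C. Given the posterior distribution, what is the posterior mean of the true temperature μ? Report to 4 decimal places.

-17.3501

For Normal data with known variance σ², a Normal(μ₀, σ₀²) prior on μ is conjugate. Posterior precision = 1/σ₀² + n/σ²; posterior mean is the precision-weighted average of μ₀ and x̄.
n·x̄ = 15·(-17.35) = -260.25.
σ₀² = 25.82² = 666.6724, σ² = 1.76² = 3.0976; σ² + n·σ₀² = 3.0976 + 15·666.6724 = 10003.1836.
Posterior mean = (μ₀/σ₀² + n·x̄/σ²)/(1/σ₀² + n/σ²) = (σ²·μ₀ + σ₀²·n·x̄)/(σ² + n·σ₀²) = (3.0976·(-17.63) + 666.6724·(-260.25))/10003.1836 = -173556.102788/10003.1836 = -17.3501.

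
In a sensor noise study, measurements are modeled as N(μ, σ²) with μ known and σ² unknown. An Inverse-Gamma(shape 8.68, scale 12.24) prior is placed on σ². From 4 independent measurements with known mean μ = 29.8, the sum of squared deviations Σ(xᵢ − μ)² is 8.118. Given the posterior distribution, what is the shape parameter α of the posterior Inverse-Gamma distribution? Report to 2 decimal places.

10.68

With known mean μ and an Inverse-Gamma(α, β) prior on σ², the Normal likelihood is conjugate: posterior is Inv-Gamma(α + n/2, β + Σ(xᵢ−μ)²/2).
Posterior: Inv-Gamma(8.68 + 4/2, 12.24 + 8.118/2) = Inv-Gamma(10.68, 16.2990).
Posterior α = 10.68.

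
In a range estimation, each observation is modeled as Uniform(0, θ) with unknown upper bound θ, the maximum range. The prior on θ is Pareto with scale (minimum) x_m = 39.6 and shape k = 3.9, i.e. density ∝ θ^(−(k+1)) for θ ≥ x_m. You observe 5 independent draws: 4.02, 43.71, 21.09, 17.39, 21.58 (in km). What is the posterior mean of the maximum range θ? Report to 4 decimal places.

49.2429

A Pareto(scale x_m, shape k) prior on the upper bound θ of Uniform(0, θ) is conjugate: posterior is Pareto(max(x_m, max xᵢ), k + n).
Sample maximum = 43.71; prior scale x_m = 39.6 → posterior scale = max = 43.71.
Posterior shape = 3.9 + 5 = 8.9.
E[θ|data] = k·x_m/(k−1) = 8.9·43.71/7.9 = 49.2429.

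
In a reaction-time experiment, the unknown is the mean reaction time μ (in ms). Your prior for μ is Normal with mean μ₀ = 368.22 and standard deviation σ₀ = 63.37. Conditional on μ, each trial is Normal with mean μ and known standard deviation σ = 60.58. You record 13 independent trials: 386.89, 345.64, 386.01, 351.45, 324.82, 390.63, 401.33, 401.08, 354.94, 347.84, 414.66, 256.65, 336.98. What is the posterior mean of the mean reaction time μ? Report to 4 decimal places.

For Normal data with known variance σ², a Normal(μ₀, σ₀²) prior on μ is conjugate. Posterior precision = 1/σ₀² + n/σ²; posterior mean is the precision-weighted average of μ₀ and x̄.
Σxᵢ = 386.89 + 345.64 + 386.01 + 351.45 + 324.82 + 390.63 + 401.33 + 401.08 + 354.94 + 347.84 + 414.66 + 256.65 + 336.98 = 4698.92, so n·x̄ = 4698.92.
σ₀² = 63.37² = 4015.7569, σ² = 60.58² = 3669.9364; σ² + n·σ₀² = 3669.9364 + 13·4015.7569 = 55874.7761.
Posterior mean = (μ₀/σ₀² + n·x̄/σ²)/(1/σ₀² + n/σ²) = (σ²·μ₀ + σ₀²·n·x̄)/(σ² + n·σ₀²) = (3669.9364·368.22 + 4015.7569·4698.92)/55874.7761 = 20221064.393756/55874.7761 = 361.8997.

361.8997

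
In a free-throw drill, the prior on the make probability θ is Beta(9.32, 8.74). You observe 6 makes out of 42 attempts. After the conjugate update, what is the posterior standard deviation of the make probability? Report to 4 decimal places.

0.0558

The Beta prior is conjugate to a Binomial/Bernoulli likelihood; the update adds successes to α and failures to β.
Posterior: Beta(α+k, β+n−k) = Beta(9.32+6, 8.74+36) = Beta(15.32, 44.74).
Var = αβ/((α+β)²(α+β+1)) = 15.32·44.74/(60.06²·61.06) = 0.00311191; SD = √0.00311191 = 0.0558.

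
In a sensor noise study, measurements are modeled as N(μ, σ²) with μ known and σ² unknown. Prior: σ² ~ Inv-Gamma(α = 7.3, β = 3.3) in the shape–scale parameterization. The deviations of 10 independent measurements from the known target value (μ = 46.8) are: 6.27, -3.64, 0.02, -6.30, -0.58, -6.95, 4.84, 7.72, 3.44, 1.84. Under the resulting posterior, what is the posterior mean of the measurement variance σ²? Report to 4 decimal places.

With known mean μ and an Inverse-Gamma(α, β) prior on σ², the Normal likelihood is conjugate: posterior is Inv-Gamma(α + n/2, β + Σ(xᵢ−μ)²/2).
Σ(xᵢ−μ)² = (6.27)² + (-3.64)² + (0.02)² + (-6.30)² + (-0.58)² + (-6.95)² + (4.84)² + (7.72)² + (3.44)² + (1.84)² = 239.1350.
Posterior: Inv-Gamma(7.3 + 10/2, 3.3 + 239.1350/2) = Inv-Gamma(12.30, 122.86750).
E[σ²|data] = β/(α−1) = 122.86750/11.30 = 10.8732.

10.8732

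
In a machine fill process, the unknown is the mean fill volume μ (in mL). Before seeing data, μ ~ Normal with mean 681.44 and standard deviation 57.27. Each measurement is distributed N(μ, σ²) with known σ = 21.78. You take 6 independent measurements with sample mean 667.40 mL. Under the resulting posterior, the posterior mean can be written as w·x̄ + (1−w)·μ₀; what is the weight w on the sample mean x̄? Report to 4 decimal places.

0.9765

For Normal data with known variance σ², a Normal(μ₀, σ₀²) prior on μ is conjugate. Posterior precision = 1/σ₀² + n/σ²; posterior mean is the precision-weighted average of μ₀ and x̄.
σ₀² = 57.27² = 3279.8529, σ² = 21.78² = 474.3684. Prior precision 1/σ₀² = 1/3279.8529; data precision n/σ² = 6/474.3684.
w = (n/σ²)/(1/σ₀² + n/σ²) = n·σ₀²/(σ² + n·σ₀²) = 6·3279.8529/(474.3684 + 6·3279.8529) = 19679.1174/20153.4858 = 0.9765.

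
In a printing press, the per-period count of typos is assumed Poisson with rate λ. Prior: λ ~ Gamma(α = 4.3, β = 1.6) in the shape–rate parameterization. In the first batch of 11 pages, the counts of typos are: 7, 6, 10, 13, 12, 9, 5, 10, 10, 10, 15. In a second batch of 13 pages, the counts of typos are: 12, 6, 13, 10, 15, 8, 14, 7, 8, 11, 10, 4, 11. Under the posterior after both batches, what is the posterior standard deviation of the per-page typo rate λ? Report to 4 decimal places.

0.6055

With a Gamma(shape α, rate β) prior, the Poisson likelihood is conjugate: the posterior is Gamma(α + ΣXᵢ, β + n).
Batch 1: sum of counts S = 107 over n = 11 pages.
After batch 1: Gamma(α+S, β+n) = Gamma(4.3+107, 1.6+11) = Gamma(111.3, 12.6).
Batch 2: sum of counts S = 129 over n = 13 pages.
After batch 2: Gamma(α+S, β+n) = Gamma(111.3+129, 12.6+13) = Gamma(240.3, 25.6).
SD = √α/β = √240.3/25.6 = 0.6055.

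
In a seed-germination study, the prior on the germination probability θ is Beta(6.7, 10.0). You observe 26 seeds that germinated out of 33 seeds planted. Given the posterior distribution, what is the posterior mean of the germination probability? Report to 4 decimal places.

0.6579

The Beta prior is conjugate to a Binomial/Bernoulli likelihood; the update adds successes to α and failures to β.
Posterior: Beta(α+k, β+n−k) = Beta(6.7+26, 10.0+7) = Beta(32.7, 17.0).
Posterior mean = α/(α+β) = 32.7/49.7 = 0.6579.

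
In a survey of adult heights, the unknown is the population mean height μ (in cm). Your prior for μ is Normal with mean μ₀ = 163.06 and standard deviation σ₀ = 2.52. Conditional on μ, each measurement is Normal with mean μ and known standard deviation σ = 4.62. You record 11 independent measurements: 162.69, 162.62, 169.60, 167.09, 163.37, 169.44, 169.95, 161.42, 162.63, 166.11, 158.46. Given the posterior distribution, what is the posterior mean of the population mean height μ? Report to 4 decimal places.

For Normal data with known variance σ², a Normal(μ₀, σ₀²) prior on μ is conjugate. Posterior precision = 1/σ₀² + n/σ²; posterior mean is the precision-weighted average of μ₀ and x̄.
Σxᵢ = 162.69 + 162.62 + 169.60 + 167.09 + 163.37 + 169.44 + 169.95 + 161.42 + 162.63 + 166.11 + 158.46 = 1813.38, so n·x̄ = 1813.38.
σ₀² = 2.52² = 6.3504, σ² = 4.62² = 21.3444; σ² + n·σ₀² = 21.3444 + 11·6.3504 = 91.1988.
Posterior mean = (μ₀/σ₀² + n·x̄/σ²)/(1/σ₀² + n/σ²) = (σ²·μ₀ + σ₀²·n·x̄)/(σ² + n·σ₀²) = (21.3444·163.06 + 6.3504·1813.38)/91.1988 = 14996.106216/91.1988 = 164.4332.

164.4332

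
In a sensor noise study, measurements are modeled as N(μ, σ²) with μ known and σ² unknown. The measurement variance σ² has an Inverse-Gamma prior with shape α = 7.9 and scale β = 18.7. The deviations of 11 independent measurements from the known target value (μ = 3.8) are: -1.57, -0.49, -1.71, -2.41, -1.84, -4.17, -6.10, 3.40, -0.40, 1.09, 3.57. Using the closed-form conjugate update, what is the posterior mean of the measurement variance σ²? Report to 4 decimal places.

With known mean μ and an Inverse-Gamma(α, β) prior on σ², the Normal likelihood is conjugate: posterior is Inv-Gamma(α + n/2, β + Σ(xᵢ−μ)²/2).
Σ(xᵢ−μ)² = (-1.57)² + (-0.49)² + (-1.71)² + (-2.41)² + (-1.84)² + (-4.17)² + (-6.10)² + (3.40)² + (-0.40)² + (1.09)² + (3.57)² = 95.0747.
Posterior: Inv-Gamma(7.9 + 11/2, 18.7 + 95.0747/2) = Inv-Gamma(13.40, 66.23735).
E[σ²|data] = β/(α−1) = 66.23735/12.40 = 5.3417.

5.3417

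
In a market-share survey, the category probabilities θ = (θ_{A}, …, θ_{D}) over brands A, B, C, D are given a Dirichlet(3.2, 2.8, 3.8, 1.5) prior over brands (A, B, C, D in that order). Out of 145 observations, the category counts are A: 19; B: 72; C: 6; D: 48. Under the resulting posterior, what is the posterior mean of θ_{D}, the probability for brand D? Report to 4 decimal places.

0.3167

The Dirichlet prior is conjugate to the Multinomial likelihood: each posterior αⱼ = prior αⱼ + observed count nⱼ.
Posterior concentration: (22.2, 74.8, 9.8, 49.5), total = 156.3.
E[θ_{D}|data] = α_{D}/Σα = 49.5/156.3 = 0.3167.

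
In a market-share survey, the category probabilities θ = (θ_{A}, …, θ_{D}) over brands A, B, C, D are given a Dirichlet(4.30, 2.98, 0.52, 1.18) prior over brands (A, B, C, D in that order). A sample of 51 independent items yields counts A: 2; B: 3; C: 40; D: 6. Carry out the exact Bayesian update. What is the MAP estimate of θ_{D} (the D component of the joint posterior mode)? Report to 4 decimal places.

0.1104

The Dirichlet prior is conjugate to the Multinomial likelihood: each posterior αⱼ = prior αⱼ + observed count nⱼ.
Posterior concentration: (6.30, 5.98, 40.52, 7.18), total = 59.98.
Joint mode component: (α_{D}−1)/(Σα−K) = 6.18/55.98 = 0.1104.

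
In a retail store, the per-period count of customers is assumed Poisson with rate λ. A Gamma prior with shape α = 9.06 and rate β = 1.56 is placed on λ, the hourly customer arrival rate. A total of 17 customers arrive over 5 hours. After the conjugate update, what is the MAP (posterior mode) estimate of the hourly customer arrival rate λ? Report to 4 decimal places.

3.8201

With a Gamma(shape α, rate β) prior, the Poisson likelihood is conjugate: the posterior is Gamma(α + ΣXᵢ, β + n).
Posterior: Gamma(α+S, β+n) = Gamma(9.06+17, 1.56+5) = Gamma(26.06, 6.56).
Mode of Gamma(α,β) for α≥1 is (α−1)/β = 25.06/6.56 = 3.8201.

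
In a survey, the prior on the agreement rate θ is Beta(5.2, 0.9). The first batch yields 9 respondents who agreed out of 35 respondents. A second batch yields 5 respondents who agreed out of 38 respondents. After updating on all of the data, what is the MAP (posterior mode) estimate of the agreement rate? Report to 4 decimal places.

0.2361

The Beta prior is conjugate to a Binomial/Bernoulli likelihood; the update adds successes to α and failures to β.
After batch 1: Beta(5.2+9, 0.9+26) = Beta(14.2, 26.9).
After batch 2: Beta(14.2+5, 26.9+33) = Beta(19.2, 59.9).
Mode of Beta(a,b) for a,b>1 is (a−1)/(a+b−2) = 18.2/77.1 = 0.2361.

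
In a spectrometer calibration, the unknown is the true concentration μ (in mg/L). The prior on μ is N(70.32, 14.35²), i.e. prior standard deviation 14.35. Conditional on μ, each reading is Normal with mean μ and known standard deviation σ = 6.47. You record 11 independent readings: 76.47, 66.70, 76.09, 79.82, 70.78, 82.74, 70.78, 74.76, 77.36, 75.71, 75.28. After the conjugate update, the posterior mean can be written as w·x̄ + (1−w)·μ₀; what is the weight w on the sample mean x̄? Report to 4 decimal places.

For Normal data with known variance σ², a Normal(μ₀, σ₀²) prior on μ is conjugate. Posterior precision = 1/σ₀² + n/σ²; posterior mean is the precision-weighted average of μ₀ and x̄.
σ₀² = 14.35² = 205.9225, σ² = 6.47² = 41.8609. Prior precision 1/σ₀² = 1/205.9225; data precision n/σ² = 11/41.8609.
w = (n/σ²)/(1/σ₀² + n/σ²) = n·σ₀²/(σ² + n·σ₀²) = 11·205.9225/(41.8609 + 11·205.9225) = 2265.1475/2307.0084 = 0.9819.

0.9819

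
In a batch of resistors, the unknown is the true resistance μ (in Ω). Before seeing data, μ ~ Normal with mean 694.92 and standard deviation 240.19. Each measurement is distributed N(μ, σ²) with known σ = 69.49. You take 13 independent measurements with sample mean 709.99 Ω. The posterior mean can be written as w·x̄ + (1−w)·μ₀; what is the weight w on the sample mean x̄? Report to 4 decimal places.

For Normal data with known variance σ², a Normal(μ₀, σ₀²) prior on μ is conjugate. Posterior precision = 1/σ₀² + n/σ²; posterior mean is the precision-weighted average of μ₀ and x̄.
σ₀² = 240.19² = 57691.2361, σ² = 69.49² = 4828.8601. Prior precision 1/σ₀² = 1/57691.2361; data precision n/σ² = 13/4828.8601.
w = (n/σ²)/(1/σ₀² + n/σ²) = n·σ₀²/(σ² + n·σ₀²) = 13·57691.2361/(4828.8601 + 13·57691.2361) = 749986.0693/754814.9294 = 0.9936.

0.9936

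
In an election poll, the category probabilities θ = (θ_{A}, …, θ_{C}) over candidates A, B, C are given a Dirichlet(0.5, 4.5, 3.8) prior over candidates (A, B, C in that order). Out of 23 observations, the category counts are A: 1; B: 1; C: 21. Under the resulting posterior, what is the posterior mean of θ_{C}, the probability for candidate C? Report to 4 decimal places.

0.7799

The Dirichlet prior is conjugate to the Multinomial likelihood: each posterior αⱼ = prior αⱼ + observed count nⱼ.
Posterior concentration: (1.5, 5.5, 24.8), total = 31.8.
E[θ_{C}|data] = α_{C}/Σα = 24.8/31.8 = 0.7799.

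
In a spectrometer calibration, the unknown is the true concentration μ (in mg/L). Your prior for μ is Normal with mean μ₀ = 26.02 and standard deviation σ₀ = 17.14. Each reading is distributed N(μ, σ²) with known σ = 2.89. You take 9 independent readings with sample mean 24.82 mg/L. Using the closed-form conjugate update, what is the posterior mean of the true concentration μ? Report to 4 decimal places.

For Normal data with known variance σ², a Normal(μ₀, σ₀²) prior on μ is conjugate. Posterior precision = 1/σ₀² + n/σ²; posterior mean is the precision-weighted average of μ₀ and x̄.
n·x̄ = 9·24.82 = 223.38.
σ₀² = 17.14² = 293.7796, σ² = 2.89² = 8.3521; σ² + n·σ₀² = 8.3521 + 9·293.7796 = 2652.3685.
Posterior mean = (μ₀/σ₀² + n·x̄/σ²)/(1/σ₀² + n/σ²) = (σ²·μ₀ + σ₀²·n·x̄)/(σ² + n·σ₀²) = (8.3521·26.02 + 293.7796·223.38)/2652.3685 = 65841.80869/2652.3685 = 24.8238.

24.8238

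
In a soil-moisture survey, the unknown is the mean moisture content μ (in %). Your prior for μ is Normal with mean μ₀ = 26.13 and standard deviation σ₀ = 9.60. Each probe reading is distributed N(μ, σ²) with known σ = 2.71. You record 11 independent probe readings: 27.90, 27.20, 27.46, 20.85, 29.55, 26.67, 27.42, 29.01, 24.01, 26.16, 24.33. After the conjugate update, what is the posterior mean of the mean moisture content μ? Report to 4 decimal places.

26.4125

For Normal data with known variance σ², a Normal(μ₀, σ₀²) prior on μ is conjugate. Posterior precision = 1/σ₀² + n/σ²; posterior mean is the precision-weighted average of μ₀ and x̄.
Σxᵢ = 27.90 + 27.20 + 27.46 + 20.85 + 29.55 + 26.67 + 27.42 + 29.01 + 24.01 + 26.16 + 24.33 = 290.56, so n·x̄ = 290.56.
σ₀² = 9.60² = 92.16, σ² = 2.71² = 7.3441; σ² + n·σ₀² = 7.3441 + 11·92.16 = 1021.1041.
Posterior mean = (μ₀/σ₀² + n·x̄/σ²)/(1/σ₀² + n/σ²) = (σ²·μ₀ + σ₀²·n·x̄)/(σ² + n·σ₀²) = (7.3441·26.13 + 92.16·290.56)/1021.1041 = 26969.910933/1021.1041 = 26.4125.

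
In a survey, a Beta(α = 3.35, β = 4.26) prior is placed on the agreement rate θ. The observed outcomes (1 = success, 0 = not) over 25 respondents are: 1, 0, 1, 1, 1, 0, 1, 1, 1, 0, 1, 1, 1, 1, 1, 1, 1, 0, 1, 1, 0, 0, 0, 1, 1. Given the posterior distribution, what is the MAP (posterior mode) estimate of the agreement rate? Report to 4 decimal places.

The Beta prior is conjugate to a Binomial/Bernoulli likelihood; the update adds successes to α and failures to β.
Posterior: Beta(α+k, β+n−k) = Beta(3.35+18, 4.26+7) = Beta(21.35, 11.26).
Mode of Beta(a,b) for a,b>1 is (a−1)/(a+b−2) = 20.35/30.61 = 0.6648.

0.6648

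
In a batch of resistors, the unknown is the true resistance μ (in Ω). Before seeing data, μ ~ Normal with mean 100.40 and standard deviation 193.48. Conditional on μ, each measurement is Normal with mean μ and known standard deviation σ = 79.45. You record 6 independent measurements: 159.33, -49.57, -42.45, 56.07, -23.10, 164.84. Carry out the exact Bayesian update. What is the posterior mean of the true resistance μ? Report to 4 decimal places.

For Normal data with known variance σ², a Normal(μ₀, σ₀²) prior on μ is conjugate. Posterior precision = 1/σ₀² + n/σ²; posterior mean is the precision-weighted average of μ₀ and x̄.
Σxᵢ = 159.33 + (-49.57) + (-42.45) + 56.07 + (-23.10) + 164.84 = 265.12, so n·x̄ = 265.12.
σ₀² = 193.48² = 37434.5104, σ² = 79.45² = 6312.3025; σ² + n·σ₀² = 6312.3025 + 6·37434.5104 = 230919.3649.
Posterior mean = (μ₀/σ₀² + n·x̄/σ²)/(1/σ₀² + n/σ²) = (σ²·μ₀ + σ₀²·n·x̄)/(σ² + n·σ₀²) = (6312.3025·100.40 + 37434.5104·265.12)/230919.3649 = 10558392.568248/230919.3649 = 45.7233.

45.7233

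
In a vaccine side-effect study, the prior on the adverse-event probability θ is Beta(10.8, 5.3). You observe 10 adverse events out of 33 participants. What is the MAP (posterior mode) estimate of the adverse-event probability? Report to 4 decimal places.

0.4204

The Beta prior is conjugate to a Binomial/Bernoulli likelihood; the update adds successes to α and failures to β.
Posterior: Beta(α+k, β+n−k) = Beta(10.8+10, 5.3+23) = Beta(20.8, 28.3).
Mode of Beta(a,b) for a,b>1 is (a−1)/(a+b−2) = 19.8/47.1 = 0.4204.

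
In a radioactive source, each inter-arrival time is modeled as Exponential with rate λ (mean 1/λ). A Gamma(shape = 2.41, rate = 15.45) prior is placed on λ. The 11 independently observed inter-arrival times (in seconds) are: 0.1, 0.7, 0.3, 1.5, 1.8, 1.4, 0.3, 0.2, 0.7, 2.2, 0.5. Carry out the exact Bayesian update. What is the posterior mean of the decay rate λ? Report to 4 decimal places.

With a Gamma(shape α, rate β) prior on the exponential rate λ, the posterior after n observations with total T = Σxᵢ is Gamma(α+n, β+T).
Sum of observations T = 9.7 seconds; n = 11.
Posterior: Gamma(2.41+11, 15.45+9.7) = Gamma(13.41, 25.15).
Posterior mean of λ = α/β = 13.41/25.15 = 0.5332.

0.5332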